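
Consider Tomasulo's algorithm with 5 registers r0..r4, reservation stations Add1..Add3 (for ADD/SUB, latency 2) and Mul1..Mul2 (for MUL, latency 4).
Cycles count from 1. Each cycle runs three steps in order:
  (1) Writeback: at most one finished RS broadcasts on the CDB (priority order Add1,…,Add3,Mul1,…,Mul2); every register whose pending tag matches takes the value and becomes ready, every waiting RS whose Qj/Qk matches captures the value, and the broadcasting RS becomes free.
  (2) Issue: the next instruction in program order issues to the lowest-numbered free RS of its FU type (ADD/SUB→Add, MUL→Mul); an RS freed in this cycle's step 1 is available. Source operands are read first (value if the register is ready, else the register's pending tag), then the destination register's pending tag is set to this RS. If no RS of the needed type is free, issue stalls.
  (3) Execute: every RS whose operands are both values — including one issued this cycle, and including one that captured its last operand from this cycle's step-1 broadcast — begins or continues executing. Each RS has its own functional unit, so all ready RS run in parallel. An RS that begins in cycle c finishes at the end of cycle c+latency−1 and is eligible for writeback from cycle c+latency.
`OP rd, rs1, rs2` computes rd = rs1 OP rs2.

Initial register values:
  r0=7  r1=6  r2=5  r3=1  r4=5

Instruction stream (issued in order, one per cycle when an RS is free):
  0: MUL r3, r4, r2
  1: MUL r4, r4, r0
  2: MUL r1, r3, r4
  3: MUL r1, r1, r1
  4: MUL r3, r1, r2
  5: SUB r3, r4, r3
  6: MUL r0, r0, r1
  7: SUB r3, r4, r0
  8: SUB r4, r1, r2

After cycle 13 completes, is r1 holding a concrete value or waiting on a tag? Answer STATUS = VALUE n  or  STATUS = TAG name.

  c1: issue MUL r3<-Mul1  regs: r0:7,r1:6,r2:5,r3:Mul1,r4:5
  c2: issue MUL r4<-Mul2  regs: r0:7,r1:6,r2:5,r3:Mul1,r4:Mul2
  c3: stall  regs: r0:7,r1:6,r2:5,r3:Mul1,r4:Mul2
  c4: stall  regs: r0:7,r1:6,r2:5,r3:Mul1,r4:Mul2
  c5: CDB Mul1=25; issue MUL r1<-Mul1  regs: r0:7,r1:Mul1,r2:5,r3:25,r4:Mul2
  c6: CDB Mul2=35; issue MUL r1<-Mul2  regs: r0:7,r1:Mul2,r2:5,r3:25,r4:35
  c7: stall  regs: r0:7,r1:Mul2,r2:5,r3:25,r4:35
  c8: stall  regs: r0:7,r1:Mul2,r2:5,r3:25,r4:35
  c9: stall  regs: r0:7,r1:Mul2,r2:5,r3:25,r4:35
  c10: CDB Mul1=875; issue MUL r3<-Mul1  regs: r0:7,r1:Mul2,r2:5,r3:Mul1,r4:35
  c11: issue SUB r3<-Add1  regs: r0:7,r1:Mul2,r2:5,r3:Add1,r4:35
  c12: stall  regs: r0:7,r1:Mul2,r2:5,r3:Add1,r4:35
  c13: stall  regs: r0:7,r1:Mul2,r2:5,r3:Add1,r4:35

STATUS = TAG Mul2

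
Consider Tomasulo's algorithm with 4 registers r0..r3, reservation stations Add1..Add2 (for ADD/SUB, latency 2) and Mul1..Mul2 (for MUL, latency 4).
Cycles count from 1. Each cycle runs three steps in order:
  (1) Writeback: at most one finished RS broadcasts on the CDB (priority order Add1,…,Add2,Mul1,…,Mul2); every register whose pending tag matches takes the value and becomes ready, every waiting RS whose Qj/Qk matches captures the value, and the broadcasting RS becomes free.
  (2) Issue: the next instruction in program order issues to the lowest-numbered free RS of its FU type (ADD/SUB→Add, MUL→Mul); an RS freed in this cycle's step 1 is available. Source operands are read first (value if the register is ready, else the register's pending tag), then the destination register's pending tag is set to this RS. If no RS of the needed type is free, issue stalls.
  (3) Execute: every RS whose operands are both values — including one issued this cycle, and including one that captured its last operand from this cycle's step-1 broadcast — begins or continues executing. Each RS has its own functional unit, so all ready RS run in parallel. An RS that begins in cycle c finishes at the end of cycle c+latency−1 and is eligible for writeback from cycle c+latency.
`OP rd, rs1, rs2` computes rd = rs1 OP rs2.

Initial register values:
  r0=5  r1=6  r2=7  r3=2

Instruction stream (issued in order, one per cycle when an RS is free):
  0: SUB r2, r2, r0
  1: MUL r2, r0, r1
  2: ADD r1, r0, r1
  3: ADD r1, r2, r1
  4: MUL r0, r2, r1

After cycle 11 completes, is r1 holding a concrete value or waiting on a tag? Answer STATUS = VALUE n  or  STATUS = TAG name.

  c1: issue SUB r2<-Add1  regs: r0:5,r1:6,r2:Add1,r3:2
  c2: issue MUL r2<-Mul1  regs: r0:5,r1:6,r2:Mul1,r3:2
  c3: CDB Add1=2; issue ADD r1<-Add1  regs: r0:5,r1:Add1,r2:Mul1,r3:2
  c4: issue ADD r1<-Add2  regs: r0:5,r1:Add2,r2:Mul1,r3:2
  c5: CDB Add1=11; issue MUL r0<-Mul2  regs: r0:Mul2,r1:Add2,r2:Mul1,r3:2
  c6: CDB Mul1=30  regs: r0:Mul2,r1:Add2,r2:30,r3:2
  c7: -  regs: r0:Mul2,r1:Add2,r2:30,r3:2
  c8: CDB Add2=41  regs: r0:Mul2,r1:41,r2:30,r3:2
  c9: -  regs: r0:Mul2,r1:41,r2:30,r3:2
  c10: -  regs: r0:Mul2,r1:41,r2:30,r3:2
  c11: -  regs: r0:Mul2,r1:41,r2:30,r3:2

STATUS = VALUE 41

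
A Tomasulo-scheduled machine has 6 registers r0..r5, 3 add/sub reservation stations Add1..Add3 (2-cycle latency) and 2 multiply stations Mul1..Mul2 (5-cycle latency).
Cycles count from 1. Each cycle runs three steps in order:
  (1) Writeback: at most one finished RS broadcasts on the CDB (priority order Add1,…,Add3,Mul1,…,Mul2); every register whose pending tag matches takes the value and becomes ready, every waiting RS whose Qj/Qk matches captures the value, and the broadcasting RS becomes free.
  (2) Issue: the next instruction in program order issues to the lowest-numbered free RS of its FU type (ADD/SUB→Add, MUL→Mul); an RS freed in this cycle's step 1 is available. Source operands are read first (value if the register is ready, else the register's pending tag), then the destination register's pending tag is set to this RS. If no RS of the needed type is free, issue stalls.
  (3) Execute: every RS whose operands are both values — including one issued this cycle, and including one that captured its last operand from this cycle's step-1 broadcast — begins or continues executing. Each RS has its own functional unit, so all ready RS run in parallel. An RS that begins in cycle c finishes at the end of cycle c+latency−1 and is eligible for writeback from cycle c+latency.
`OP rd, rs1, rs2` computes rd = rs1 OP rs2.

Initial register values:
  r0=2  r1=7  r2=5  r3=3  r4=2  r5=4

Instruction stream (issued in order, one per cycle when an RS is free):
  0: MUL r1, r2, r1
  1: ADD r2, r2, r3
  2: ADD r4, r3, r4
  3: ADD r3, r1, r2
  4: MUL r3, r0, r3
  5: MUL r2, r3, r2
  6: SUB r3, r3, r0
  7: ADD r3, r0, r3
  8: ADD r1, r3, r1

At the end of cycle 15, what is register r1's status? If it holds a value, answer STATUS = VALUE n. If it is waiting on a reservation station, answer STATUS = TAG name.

c1: issue MUL r1<-Mul1 | r0:2,r1:Mul1,r2:5,r3:3,r4:2,r5:4
c2: issue ADD r2<-Add1 | r0:2,r1:Mul1,r2:Add1,r3:3,r4:2,r5:4
c3: issue ADD r4<-Add2 | r0:2,r1:Mul1,r2:Add1,r3:3,r4:Add2,r5:4
c4: CDB Add1=8; issue ADD r3<-Add1 | r0:2,r1:Mul1,r2:8,r3:Add1,r4:Add2,r5:4
c5: CDB Add2=5; issue MUL r3<-Mul2 | r0:2,r1:Mul1,r2:8,r3:Mul2,r4:5,r5:4
c6: CDB Mul1=35; issue MUL r2<-Mul1 | r0:2,r1:35,r2:Mul1,r3:Mul2,r4:5,r5:4
c7: issue SUB r3<-Add2 | r0:2,r1:35,r2:Mul1,r3:Add2,r4:5,r5:4
c8: CDB Add1=43; issue ADD r3<-Add1 | r0:2,r1:35,r2:Mul1,r3:Add1,r4:5,r5:4
c9: issue ADD r1<-Add3 | r0:2,r1:Add3,r2:Mul1,r3:Add1,r4:5,r5:4
c10: - | r0:2,r1:Add3,r2:Mul1,r3:Add1,r4:5,r5:4
c11: - | r0:2,r1:Add3,r2:Mul1,r3:Add1,r4:5,r5:4
c12: - | r0:2,r1:Add3,r2:Mul1,r3:Add1,r4:5,r5:4
c13: CDB Mul2=86 | r0:2,r1:Add3,r2:Mul1,r3:Add1,r4:5,r5:4
c14: - | r0:2,r1:Add3,r2:Mul1,r3:Add1,r4:5,r5:4
c15: CDB Add2=84 | r0:2,r1:Add3,r2:Mul1,r3:Add1,r4:5,r5:4

STATUS = TAG Add3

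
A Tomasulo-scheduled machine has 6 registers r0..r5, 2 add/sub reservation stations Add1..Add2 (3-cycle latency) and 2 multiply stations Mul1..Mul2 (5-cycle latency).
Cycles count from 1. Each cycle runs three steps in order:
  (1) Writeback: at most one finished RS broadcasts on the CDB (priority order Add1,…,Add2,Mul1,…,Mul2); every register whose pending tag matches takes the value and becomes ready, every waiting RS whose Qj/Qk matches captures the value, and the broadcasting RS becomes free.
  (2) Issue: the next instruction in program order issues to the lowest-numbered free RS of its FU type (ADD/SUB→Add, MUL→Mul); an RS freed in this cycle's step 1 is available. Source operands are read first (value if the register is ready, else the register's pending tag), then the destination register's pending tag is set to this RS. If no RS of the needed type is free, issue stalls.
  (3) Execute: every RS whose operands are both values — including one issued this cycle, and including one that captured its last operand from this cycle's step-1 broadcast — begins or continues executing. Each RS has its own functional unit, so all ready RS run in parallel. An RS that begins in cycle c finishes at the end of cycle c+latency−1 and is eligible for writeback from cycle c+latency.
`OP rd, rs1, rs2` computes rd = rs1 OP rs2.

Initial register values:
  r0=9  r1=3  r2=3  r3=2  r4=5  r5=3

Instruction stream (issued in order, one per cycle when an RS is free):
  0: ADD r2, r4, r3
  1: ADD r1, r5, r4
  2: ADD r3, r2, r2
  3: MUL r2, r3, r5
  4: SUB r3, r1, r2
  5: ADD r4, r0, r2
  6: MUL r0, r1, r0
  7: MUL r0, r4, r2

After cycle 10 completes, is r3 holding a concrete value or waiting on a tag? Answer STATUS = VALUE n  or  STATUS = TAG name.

c1: issue ADD r2<-Add1 | r0:9,r1:3,r2:Add1,r3:2,r4:5,r5:3
c2: issue ADD r1<-Add2 | r0:9,r1:Add2,r2:Add1,r3:2,r4:5,r5:3
c3: stall | r0:9,r1:Add2,r2:Add1,r3:2,r4:5,r5:3
c4: CDB Add1=7; issue ADD r3<-Add1 | r0:9,r1:Add2,r2:7,r3:Add1,r4:5,r5:3
c5: CDB Add2=8; issue MUL r2<-Mul1 | r0:9,r1:8,r2:Mul1,r3:Add1,r4:5,r5:3
c6: issue SUB r3<-Add2 | r0:9,r1:8,r2:Mul1,r3:Add2,r4:5,r5:3
c7: CDB Add1=14; issue ADD r4<-Add1 | r0:9,r1:8,r2:Mul1,r3:Add2,r4:Add1,r5:3
c8: issue MUL r0<-Mul2 | r0:Mul2,r1:8,r2:Mul1,r3:Add2,r4:Add1,r5:3
c9: stall | r0:Mul2,r1:8,r2:Mul1,r3:Add2,r4:Add1,r5:3
c10: stall | r0:Mul2,r1:8,r2:Mul1,r3:Add2,r4:Add1,r5:3

STATUS = TAG Add2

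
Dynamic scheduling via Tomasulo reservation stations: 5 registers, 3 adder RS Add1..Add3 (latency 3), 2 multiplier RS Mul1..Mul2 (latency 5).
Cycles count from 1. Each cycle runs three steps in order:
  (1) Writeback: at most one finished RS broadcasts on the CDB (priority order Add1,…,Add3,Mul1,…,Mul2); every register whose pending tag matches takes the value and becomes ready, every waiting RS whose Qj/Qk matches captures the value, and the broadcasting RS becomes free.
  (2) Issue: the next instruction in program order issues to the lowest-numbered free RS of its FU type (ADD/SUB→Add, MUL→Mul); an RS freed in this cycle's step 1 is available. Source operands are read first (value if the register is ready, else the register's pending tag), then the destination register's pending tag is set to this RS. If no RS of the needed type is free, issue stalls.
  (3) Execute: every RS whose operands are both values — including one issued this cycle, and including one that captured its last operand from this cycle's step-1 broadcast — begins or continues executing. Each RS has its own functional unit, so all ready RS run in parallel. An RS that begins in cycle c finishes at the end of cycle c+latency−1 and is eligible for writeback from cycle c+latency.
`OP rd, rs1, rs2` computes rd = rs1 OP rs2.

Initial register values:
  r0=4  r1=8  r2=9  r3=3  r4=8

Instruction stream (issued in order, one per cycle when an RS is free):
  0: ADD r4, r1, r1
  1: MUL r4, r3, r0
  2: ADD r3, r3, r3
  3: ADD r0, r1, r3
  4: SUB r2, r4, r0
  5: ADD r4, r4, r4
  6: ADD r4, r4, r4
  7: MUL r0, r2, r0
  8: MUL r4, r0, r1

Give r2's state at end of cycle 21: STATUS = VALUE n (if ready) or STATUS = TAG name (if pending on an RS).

STATUS = VALUE -2

  c1: issue ADD r4<-Add1  regs: r0:4,r1:8,r2:9,r3:3,r4:Add1
  c2: issue MUL r4<-Mul1  regs: r0:4,r1:8,r2:9,r3:3,r4:Mul1
  c3: issue ADD r3<-Add2  regs: r0:4,r1:8,r2:9,r3:Add2,r4:Mul1
  c4: CDB Add1=16; issue ADD r0<-Add1  regs: r0:Add1,r1:8,r2:9,r3:Add2,r4:Mul1
  c5: issue SUB r2<-Add3  regs: r0:Add1,r1:8,r2:Add3,r3:Add2,r4:Mul1
  c6: CDB Add2=6; issue ADD r4<-Add2  regs: r0:Add1,r1:8,r2:Add3,r3:6,r4:Add2
  c7: CDB Mul1=12; stall  regs: r0:Add1,r1:8,r2:Add3,r3:6,r4:Add2
  c8: stall  regs: r0:Add1,r1:8,r2:Add3,r3:6,r4:Add2
  c9: CDB Add1=14; issue ADD r4<-Add1  regs: r0:14,r1:8,r2:Add3,r3:6,r4:Add1
  c10: CDB Add2=24; issue MUL r0<-Mul1  regs: r0:Mul1,r1:8,r2:Add3,r3:6,r4:Add1
  c11: issue MUL r4<-Mul2  regs: r0:Mul1,r1:8,r2:Add3,r3:6,r4:Mul2
  c12: CDB Add3=-2  regs: r0:Mul1,r1:8,r2:-2,r3:6,r4:Mul2
  c13: CDB Add1=48  regs: r0:Mul1,r1:8,r2:-2,r3:6,r4:Mul2
  c14: -  regs: r0:Mul1,r1:8,r2:-2,r3:6,r4:Mul2
  c15: -  regs: r0:Mul1,r1:8,r2:-2,r3:6,r4:Mul2
  c16: -  regs: r0:Mul1,r1:8,r2:-2,r3:6,r4:Mul2
  c17: CDB Mul1=-28  regs: r0:-28,r1:8,r2:-2,r3:6,r4:Mul2
  c18: -  regs: r0:-28,r1:8,r2:-2,r3:6,r4:Mul2
  c19: -  regs: r0:-28,r1:8,r2:-2,r3:6,r4:Mul2
  c20: -  regs: r0:-28,r1:8,r2:-2,r3:6,r4:Mul2
  c21: -  regs: r0:-28,r1:8,r2:-2,r3:6,r4:Mul2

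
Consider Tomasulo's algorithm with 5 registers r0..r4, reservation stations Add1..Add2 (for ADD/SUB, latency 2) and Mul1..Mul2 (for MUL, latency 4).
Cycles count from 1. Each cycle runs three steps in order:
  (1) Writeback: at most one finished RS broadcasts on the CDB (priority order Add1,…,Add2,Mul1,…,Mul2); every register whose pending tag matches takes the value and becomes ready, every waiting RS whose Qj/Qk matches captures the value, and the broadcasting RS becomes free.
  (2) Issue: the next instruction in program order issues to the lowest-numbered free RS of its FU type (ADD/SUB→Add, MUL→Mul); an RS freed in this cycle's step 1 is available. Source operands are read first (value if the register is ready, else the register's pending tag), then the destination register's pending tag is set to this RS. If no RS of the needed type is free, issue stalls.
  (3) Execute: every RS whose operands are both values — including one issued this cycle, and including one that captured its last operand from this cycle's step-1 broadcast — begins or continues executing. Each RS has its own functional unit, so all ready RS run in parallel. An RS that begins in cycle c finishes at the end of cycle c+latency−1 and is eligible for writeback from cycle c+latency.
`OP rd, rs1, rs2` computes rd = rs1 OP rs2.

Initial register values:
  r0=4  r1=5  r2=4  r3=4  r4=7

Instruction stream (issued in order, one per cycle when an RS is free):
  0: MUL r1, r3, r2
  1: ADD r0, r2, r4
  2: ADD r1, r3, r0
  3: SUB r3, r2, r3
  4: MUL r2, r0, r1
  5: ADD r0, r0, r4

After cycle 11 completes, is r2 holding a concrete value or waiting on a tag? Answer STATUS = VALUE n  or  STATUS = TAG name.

c1: issue MUL r1<-Mul1 | r0:4,r1:Mul1,r2:4,r3:4,r4:7
c2: issue ADD r0<-Add1 | r0:Add1,r1:Mul1,r2:4,r3:4,r4:7
c3: issue ADD r1<-Add2 | r0:Add1,r1:Add2,r2:4,r3:4,r4:7
c4: CDB Add1=11; issue SUB r3<-Add1 | r0:11,r1:Add2,r2:4,r3:Add1,r4:7
c5: CDB Mul1=16; issue MUL r2<-Mul1 | r0:11,r1:Add2,r2:Mul1,r3:Add1,r4:7
c6: CDB Add1=0; issue ADD r0<-Add1 | r0:Add1,r1:Add2,r2:Mul1,r3:0,r4:7
c7: CDB Add2=15 | r0:Add1,r1:15,r2:Mul1,r3:0,r4:7
c8: CDB Add1=18 | r0:18,r1:15,r2:Mul1,r3:0,r4:7
c9: - | r0:18,r1:15,r2:Mul1,r3:0,r4:7
c10: - | r0:18,r1:15,r2:Mul1,r3:0,r4:7
c11: CDB Mul1=165 | r0:18,r1:15,r2:165,r3:0,r4:7

STATUS = VALUE 165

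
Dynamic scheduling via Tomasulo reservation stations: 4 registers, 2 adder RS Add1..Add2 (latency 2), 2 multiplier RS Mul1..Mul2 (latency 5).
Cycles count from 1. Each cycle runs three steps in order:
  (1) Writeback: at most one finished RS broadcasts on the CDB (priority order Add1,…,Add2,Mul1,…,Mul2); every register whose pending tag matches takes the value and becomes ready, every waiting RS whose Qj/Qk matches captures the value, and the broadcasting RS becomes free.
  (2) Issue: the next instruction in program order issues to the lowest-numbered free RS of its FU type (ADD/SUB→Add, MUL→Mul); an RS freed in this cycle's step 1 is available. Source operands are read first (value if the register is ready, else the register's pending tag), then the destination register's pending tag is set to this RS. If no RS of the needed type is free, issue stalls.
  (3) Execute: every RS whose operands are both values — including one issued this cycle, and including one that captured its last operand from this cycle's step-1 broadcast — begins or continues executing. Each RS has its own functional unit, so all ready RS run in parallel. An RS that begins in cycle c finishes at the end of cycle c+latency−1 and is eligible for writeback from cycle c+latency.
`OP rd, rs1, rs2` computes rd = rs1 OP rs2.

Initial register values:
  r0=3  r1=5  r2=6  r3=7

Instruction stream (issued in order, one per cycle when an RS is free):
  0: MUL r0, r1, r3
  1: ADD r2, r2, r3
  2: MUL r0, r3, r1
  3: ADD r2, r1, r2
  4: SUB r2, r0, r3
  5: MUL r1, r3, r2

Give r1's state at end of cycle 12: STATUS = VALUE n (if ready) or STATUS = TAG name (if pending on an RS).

STATUS = TAG Mul1

  c1: issue MUL r0<-Mul1  regs: r0:Mul1,r1:5,r2:6,r3:7
  c2: issue ADD r2<-Add1  regs: r0:Mul1,r1:5,r2:Add1,r3:7
  c3: issue MUL r0<-Mul2  regs: r0:Mul2,r1:5,r2:Add1,r3:7
  c4: CDB Add1=13; issue ADD r2<-Add1  regs: r0:Mul2,r1:5,r2:Add1,r3:7
  c5: issue SUB r2<-Add2  regs: r0:Mul2,r1:5,r2:Add2,r3:7
  c6: CDB Add1=18; stall  regs: r0:Mul2,r1:5,r2:Add2,r3:7
  c7: CDB Mul1=35; issue MUL r1<-Mul1  regs: r0:Mul2,r1:Mul1,r2:Add2,r3:7
  c8: CDB Mul2=35  regs: r0:35,r1:Mul1,r2:Add2,r3:7
  c9: -  regs: r0:35,r1:Mul1,r2:Add2,r3:7
  c10: CDB Add2=28  regs: r0:35,r1:Mul1,r2:28,r3:7
  c11: -  regs: r0:35,r1:Mul1,r2:28,r3:7
  c12: -  regs: r0:35,r1:Mul1,r2:28,r3:7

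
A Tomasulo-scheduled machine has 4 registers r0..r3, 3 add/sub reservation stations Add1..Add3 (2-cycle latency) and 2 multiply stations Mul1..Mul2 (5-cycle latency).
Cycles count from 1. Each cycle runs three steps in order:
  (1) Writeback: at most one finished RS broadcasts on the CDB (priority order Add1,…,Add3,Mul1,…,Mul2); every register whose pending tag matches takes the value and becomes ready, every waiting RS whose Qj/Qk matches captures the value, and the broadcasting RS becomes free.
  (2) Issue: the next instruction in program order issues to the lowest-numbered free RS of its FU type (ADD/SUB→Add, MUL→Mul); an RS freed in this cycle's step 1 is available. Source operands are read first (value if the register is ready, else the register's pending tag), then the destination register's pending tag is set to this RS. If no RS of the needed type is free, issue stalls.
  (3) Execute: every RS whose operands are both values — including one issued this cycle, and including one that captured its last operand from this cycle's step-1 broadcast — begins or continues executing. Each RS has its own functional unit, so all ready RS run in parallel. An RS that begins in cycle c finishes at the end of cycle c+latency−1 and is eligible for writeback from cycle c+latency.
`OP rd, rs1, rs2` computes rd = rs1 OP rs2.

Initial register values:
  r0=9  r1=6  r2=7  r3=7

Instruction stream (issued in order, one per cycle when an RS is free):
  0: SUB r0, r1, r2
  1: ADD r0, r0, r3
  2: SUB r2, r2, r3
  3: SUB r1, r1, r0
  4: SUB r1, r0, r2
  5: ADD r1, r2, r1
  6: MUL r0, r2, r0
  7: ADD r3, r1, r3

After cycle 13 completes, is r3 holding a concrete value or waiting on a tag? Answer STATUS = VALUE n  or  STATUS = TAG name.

cycle 1: issue SUB r0<-Add1 // r0:Add1,r1:6,r2:7,r3:7
cycle 2: issue ADD r0<-Add2 // r0:Add2,r1:6,r2:7,r3:7
cycle 3: CDB Add1=-1; issue SUB r2<-Add1 // r0:Add2,r1:6,r2:Add1,r3:7
cycle 4: issue SUB r1<-Add3 // r0:Add2,r1:Add3,r2:Add1,r3:7
cycle 5: CDB Add1=0; issue SUB r1<-Add1 // r0:Add2,r1:Add1,r2:0,r3:7
cycle 6: CDB Add2=6; issue ADD r1<-Add2 // r0:6,r1:Add2,r2:0,r3:7
cycle 7: issue MUL r0<-Mul1 // r0:Mul1,r1:Add2,r2:0,r3:7
cycle 8: CDB Add1=6; issue ADD r3<-Add1 // r0:Mul1,r1:Add2,r2:0,r3:Add1
cycle 9: CDB Add3=0 // r0:Mul1,r1:Add2,r2:0,r3:Add1
cycle 10: CDB Add2=6 // r0:Mul1,r1:6,r2:0,r3:Add1
cycle 11: - // r0:Mul1,r1:6,r2:0,r3:Add1
cycle 12: CDB Add1=13 // r0:Mul1,r1:6,r2:0,r3:13
cycle 13: CDB Mul1=0 // r0:0,r1:6,r2:0,r3:13

STATUS = VALUE 13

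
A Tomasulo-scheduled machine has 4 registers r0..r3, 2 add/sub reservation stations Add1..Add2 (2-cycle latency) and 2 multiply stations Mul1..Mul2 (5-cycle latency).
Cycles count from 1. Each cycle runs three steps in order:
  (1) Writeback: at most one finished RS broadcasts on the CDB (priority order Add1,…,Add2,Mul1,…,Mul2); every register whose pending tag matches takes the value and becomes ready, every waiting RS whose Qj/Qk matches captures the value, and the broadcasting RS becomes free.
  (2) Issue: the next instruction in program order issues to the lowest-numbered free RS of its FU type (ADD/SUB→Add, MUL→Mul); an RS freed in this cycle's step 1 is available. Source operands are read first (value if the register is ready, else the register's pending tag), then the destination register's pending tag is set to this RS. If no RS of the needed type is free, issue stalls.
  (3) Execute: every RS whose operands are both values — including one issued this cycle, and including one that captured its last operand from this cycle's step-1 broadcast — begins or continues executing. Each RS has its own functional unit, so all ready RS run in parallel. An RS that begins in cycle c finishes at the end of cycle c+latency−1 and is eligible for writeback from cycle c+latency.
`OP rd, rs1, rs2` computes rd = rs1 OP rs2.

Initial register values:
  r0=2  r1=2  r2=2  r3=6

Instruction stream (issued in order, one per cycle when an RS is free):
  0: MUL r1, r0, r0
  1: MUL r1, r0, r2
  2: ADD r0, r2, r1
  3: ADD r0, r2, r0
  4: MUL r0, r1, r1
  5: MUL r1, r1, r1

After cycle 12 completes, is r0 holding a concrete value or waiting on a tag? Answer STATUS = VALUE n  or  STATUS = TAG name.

c1: issue MUL r1<-Mul1 | r0:2,r1:Mul1,r2:2,r3:6
c2: issue MUL r1<-Mul2 | r0:2,r1:Mul2,r2:2,r3:6
c3: issue ADD r0<-Add1 | r0:Add1,r1:Mul2,r2:2,r3:6
c4: issue ADD r0<-Add2 | r0:Add2,r1:Mul2,r2:2,r3:6
c5: stall | r0:Add2,r1:Mul2,r2:2,r3:6
c6: CDB Mul1=4; issue MUL r0<-Mul1 | r0:Mul1,r1:Mul2,r2:2,r3:6
c7: CDB Mul2=4; issue MUL r1<-Mul2 | r0:Mul1,r1:Mul2,r2:2,r3:6
c8: - | r0:Mul1,r1:Mul2,r2:2,r3:6
c9: CDB Add1=6 | r0:Mul1,r1:Mul2,r2:2,r3:6
c10: - | r0:Mul1,r1:Mul2,r2:2,r3:6
c11: CDB Add2=8 | r0:Mul1,r1:Mul2,r2:2,r3:6
c12: CDB Mul1=16 | r0:16,r1:Mul2,r2:2,r3:6

STATUS = VALUE 16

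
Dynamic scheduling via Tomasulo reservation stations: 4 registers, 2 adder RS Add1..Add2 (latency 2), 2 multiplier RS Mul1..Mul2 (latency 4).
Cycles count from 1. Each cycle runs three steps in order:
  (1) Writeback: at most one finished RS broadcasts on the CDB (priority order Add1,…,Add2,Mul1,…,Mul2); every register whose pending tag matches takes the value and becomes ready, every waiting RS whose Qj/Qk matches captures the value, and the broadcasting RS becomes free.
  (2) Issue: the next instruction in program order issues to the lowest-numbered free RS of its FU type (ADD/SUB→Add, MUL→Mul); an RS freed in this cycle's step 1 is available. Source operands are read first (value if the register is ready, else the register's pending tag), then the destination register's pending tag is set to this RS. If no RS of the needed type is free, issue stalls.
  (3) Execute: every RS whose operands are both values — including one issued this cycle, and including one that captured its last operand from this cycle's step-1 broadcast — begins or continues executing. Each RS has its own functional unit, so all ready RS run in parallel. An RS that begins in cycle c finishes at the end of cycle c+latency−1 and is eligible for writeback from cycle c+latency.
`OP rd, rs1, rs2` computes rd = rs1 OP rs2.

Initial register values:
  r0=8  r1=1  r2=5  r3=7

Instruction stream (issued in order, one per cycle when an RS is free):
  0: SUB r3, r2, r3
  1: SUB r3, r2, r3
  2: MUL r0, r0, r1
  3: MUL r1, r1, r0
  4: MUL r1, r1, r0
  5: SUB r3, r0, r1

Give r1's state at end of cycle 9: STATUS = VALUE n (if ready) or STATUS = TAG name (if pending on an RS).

cycle 1: issue SUB r3<-Add1 // r0:8,r1:1,r2:5,r3:Add1
cycle 2: issue SUB r3<-Add2 // r0:8,r1:1,r2:5,r3:Add2
cycle 3: CDB Add1=-2; issue MUL r0<-Mul1 // r0:Mul1,r1:1,r2:5,r3:Add2
cycle 4: issue MUL r1<-Mul2 // r0:Mul1,r1:Mul2,r2:5,r3:Add2
cycle 5: CDB Add2=7; stall // r0:Mul1,r1:Mul2,r2:5,r3:7
cycle 6: stall // r0:Mul1,r1:Mul2,r2:5,r3:7
cycle 7: CDB Mul1=8; issue MUL r1<-Mul1 // r0:8,r1:Mul1,r2:5,r3:7
cycle 8: issue SUB r3<-Add1 // r0:8,r1:Mul1,r2:5,r3:Add1
cycle 9: - // r0:8,r1:Mul1,r2:5,r3:Add1

STATUS = TAG Mul1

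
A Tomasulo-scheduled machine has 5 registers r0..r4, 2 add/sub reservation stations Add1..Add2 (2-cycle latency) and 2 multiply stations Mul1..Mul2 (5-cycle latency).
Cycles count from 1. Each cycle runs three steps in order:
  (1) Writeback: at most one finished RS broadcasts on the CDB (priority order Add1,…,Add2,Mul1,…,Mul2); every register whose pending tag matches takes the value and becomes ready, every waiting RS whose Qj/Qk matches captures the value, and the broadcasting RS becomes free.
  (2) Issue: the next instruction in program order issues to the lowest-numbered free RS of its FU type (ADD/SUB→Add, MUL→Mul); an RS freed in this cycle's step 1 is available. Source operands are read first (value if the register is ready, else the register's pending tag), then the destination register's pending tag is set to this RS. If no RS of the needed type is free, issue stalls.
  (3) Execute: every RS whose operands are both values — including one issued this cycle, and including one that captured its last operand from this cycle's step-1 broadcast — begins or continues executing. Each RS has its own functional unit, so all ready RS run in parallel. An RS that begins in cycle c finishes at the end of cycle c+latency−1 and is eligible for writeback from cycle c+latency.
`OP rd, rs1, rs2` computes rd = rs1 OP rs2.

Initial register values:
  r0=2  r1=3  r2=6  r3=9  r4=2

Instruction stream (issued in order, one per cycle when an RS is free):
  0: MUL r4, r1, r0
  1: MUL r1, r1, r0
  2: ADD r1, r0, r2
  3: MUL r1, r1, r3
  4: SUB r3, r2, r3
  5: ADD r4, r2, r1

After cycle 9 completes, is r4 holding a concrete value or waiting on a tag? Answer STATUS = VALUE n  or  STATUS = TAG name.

STATUS = TAG Add2

cycle 1: issue MUL r4<-Mul1 // r0:2,r1:3,r2:6,r3:9,r4:Mul1
cycle 2: issue MUL r1<-Mul2 // r0:2,r1:Mul2,r2:6,r3:9,r4:Mul1
cycle 3: issue ADD r1<-Add1 // r0:2,r1:Add1,r2:6,r3:9,r4:Mul1
cycle 4: stall // r0:2,r1:Add1,r2:6,r3:9,r4:Mul1
cycle 5: CDB Add1=8; stall // r0:2,r1:8,r2:6,r3:9,r4:Mul1
cycle 6: CDB Mul1=6; issue MUL r1<-Mul1 // r0:2,r1:Mul1,r2:6,r3:9,r4:6
cycle 7: CDB Mul2=6; issue SUB r3<-Add1 // r0:2,r1:Mul1,r2:6,r3:Add1,r4:6
cycle 8: issue ADD r4<-Add2 // r0:2,r1:Mul1,r2:6,r3:Add1,r4:Add2
cycle 9: CDB Add1=-3 // r0:2,r1:Mul1,r2:6,r3:-3,r4:Add2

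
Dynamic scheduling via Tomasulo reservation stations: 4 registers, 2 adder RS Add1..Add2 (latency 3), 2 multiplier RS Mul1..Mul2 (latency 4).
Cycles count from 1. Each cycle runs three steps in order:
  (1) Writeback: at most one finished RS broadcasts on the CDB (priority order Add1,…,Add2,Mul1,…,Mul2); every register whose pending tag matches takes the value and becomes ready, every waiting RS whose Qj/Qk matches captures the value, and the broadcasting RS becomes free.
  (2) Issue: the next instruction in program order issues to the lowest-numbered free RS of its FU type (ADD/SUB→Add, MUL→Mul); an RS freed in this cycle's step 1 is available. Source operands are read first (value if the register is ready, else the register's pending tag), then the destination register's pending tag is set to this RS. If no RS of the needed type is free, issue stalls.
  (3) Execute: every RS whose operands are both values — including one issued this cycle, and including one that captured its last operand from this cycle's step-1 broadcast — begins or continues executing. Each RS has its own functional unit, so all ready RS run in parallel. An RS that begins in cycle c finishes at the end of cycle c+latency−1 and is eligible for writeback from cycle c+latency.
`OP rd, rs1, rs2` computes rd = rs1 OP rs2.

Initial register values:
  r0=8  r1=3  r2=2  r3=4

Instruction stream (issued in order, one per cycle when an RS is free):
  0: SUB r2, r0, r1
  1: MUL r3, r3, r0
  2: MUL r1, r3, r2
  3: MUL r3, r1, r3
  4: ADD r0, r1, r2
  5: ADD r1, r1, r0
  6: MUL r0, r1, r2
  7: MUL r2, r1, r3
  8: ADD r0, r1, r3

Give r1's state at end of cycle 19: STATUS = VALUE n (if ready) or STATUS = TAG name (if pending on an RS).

STATUS = VALUE 325

  c1: issue SUB r2<-Add1  regs: r0:8,r1:3,r2:Add1,r3:4
  c2: issue MUL r3<-Mul1  regs: r0:8,r1:3,r2:Add1,r3:Mul1
  c3: issue MUL r1<-Mul2  regs: r0:8,r1:Mul2,r2:Add1,r3:Mul1
  c4: CDB Add1=5; stall  regs: r0:8,r1:Mul2,r2:5,r3:Mul1
  c5: stall  regs: r0:8,r1:Mul2,r2:5,r3:Mul1
  c6: CDB Mul1=32; issue MUL r3<-Mul1  regs: r0:8,r1:Mul2,r2:5,r3:Mul1
  c7: issue ADD r0<-Add1  regs: r0:Add1,r1:Mul2,r2:5,r3:Mul1
  c8: issue ADD r1<-Add2  regs: r0:Add1,r1:Add2,r2:5,r3:Mul1
  c9: stall  regs: r0:Add1,r1:Add2,r2:5,r3:Mul1
  c10: CDB Mul2=160; issue MUL r0<-Mul2  regs: r0:Mul2,r1:Add2,r2:5,r3:Mul1
  c11: stall  regs: r0:Mul2,r1:Add2,r2:5,r3:Mul1
  c12: stall  regs: r0:Mul2,r1:Add2,r2:5,r3:Mul1
  c13: CDB Add1=165; stall  regs: r0:Mul2,r1:Add2,r2:5,r3:Mul1
  c14: CDB Mul1=5120; issue MUL r2<-Mul1  regs: r0:Mul2,r1:Add2,r2:Mul1,r3:5120
  c15: issue ADD r0<-Add1  regs: r0:Add1,r1:Add2,r2:Mul1,r3:5120
  c16: CDB Add2=325  regs: r0:Add1,r1:325,r2:Mul1,r3:5120
  c17: -  regs: r0:Add1,r1:325,r2:Mul1,r3:5120
  c18: -  regs: r0:Add1,r1:325,r2:Mul1,r3:5120
  c19: CDB Add1=5445  regs: r0:5445,r1:325,r2:Mul1,r3:5120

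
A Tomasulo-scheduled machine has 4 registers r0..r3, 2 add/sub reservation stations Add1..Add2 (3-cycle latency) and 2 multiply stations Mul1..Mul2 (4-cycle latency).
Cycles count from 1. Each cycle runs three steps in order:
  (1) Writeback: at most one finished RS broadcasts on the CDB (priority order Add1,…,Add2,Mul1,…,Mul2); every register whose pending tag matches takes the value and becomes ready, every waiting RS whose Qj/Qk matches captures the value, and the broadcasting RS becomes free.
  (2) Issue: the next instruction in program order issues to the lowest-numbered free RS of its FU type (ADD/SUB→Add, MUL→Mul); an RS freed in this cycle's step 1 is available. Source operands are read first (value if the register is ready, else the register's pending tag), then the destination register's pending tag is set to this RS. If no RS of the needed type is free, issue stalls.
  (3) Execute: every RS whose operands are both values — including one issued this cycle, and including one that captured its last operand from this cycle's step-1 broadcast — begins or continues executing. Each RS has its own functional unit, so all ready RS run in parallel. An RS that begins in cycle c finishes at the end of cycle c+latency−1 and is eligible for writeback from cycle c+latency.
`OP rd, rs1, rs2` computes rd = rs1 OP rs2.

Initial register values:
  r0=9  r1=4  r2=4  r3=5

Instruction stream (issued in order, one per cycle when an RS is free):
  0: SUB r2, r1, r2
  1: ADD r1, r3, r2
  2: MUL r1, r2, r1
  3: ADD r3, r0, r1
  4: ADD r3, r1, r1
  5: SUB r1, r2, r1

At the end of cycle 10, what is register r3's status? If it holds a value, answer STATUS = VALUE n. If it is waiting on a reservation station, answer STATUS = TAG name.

STATUS = TAG Add2

  c1: issue SUB r2<-Add1  regs: r0:9,r1:4,r2:Add1,r3:5
  c2: issue ADD r1<-Add2  regs: r0:9,r1:Add2,r2:Add1,r3:5
  c3: issue MUL r1<-Mul1  regs: r0:9,r1:Mul1,r2:Add1,r3:5
  c4: CDB Add1=0; issue ADD r3<-Add1  regs: r0:9,r1:Mul1,r2:0,r3:Add1
  c5: stall  regs: r0:9,r1:Mul1,r2:0,r3:Add1
  c6: stall  regs: r0:9,r1:Mul1,r2:0,r3:Add1
  c7: CDB Add2=5; issue ADD r3<-Add2  regs: r0:9,r1:Mul1,r2:0,r3:Add2
  c8: stall  regs: r0:9,r1:Mul1,r2:0,r3:Add2
  c9: stall  regs: r0:9,r1:Mul1,r2:0,r3:Add2
  c10: stall  regs: r0:9,r1:Mul1,r2:0,r3:Add2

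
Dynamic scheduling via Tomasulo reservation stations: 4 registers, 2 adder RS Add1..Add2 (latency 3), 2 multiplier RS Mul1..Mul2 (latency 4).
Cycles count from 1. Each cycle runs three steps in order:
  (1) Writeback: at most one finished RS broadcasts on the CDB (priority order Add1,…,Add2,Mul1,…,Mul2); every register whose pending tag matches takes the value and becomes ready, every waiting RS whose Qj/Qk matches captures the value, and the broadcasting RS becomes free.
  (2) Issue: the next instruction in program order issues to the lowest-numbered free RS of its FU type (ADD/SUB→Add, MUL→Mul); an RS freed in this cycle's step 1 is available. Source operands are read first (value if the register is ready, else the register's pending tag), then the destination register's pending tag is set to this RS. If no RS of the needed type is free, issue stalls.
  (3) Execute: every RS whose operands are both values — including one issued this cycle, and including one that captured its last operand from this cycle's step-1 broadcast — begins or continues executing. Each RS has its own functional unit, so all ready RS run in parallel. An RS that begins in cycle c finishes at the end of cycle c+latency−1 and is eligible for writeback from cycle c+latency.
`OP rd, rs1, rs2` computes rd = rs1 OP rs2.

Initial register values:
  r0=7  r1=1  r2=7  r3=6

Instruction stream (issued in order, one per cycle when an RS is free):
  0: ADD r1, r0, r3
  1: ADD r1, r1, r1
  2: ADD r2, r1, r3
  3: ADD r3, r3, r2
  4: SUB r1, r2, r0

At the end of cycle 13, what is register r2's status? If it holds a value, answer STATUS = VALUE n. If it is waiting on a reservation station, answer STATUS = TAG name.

c1: issue ADD r1<-Add1 | r0:7,r1:Add1,r2:7,r3:6
c2: issue ADD r1<-Add2 | r0:7,r1:Add2,r2:7,r3:6
c3: stall | r0:7,r1:Add2,r2:7,r3:6
c4: CDB Add1=13; issue ADD r2<-Add1 | r0:7,r1:Add2,r2:Add1,r3:6
c5: stall | r0:7,r1:Add2,r2:Add1,r3:6
c6: stall | r0:7,r1:Add2,r2:Add1,r3:6
c7: CDB Add2=26; issue ADD r3<-Add2 | r0:7,r1:26,r2:Add1,r3:Add2
c8: stall | r0:7,r1:26,r2:Add1,r3:Add2
c9: stall | r0:7,r1:26,r2:Add1,r3:Add2
c10: CDB Add1=32; issue SUB r1<-Add1 | r0:7,r1:Add1,r2:32,r3:Add2
c11: - | r0:7,r1:Add1,r2:32,r3:Add2
c12: - | r0:7,r1:Add1,r2:32,r3:Add2
c13: CDB Add1=25 | r0:7,r1:25,r2:32,r3:Add2

STATUS = VALUE 32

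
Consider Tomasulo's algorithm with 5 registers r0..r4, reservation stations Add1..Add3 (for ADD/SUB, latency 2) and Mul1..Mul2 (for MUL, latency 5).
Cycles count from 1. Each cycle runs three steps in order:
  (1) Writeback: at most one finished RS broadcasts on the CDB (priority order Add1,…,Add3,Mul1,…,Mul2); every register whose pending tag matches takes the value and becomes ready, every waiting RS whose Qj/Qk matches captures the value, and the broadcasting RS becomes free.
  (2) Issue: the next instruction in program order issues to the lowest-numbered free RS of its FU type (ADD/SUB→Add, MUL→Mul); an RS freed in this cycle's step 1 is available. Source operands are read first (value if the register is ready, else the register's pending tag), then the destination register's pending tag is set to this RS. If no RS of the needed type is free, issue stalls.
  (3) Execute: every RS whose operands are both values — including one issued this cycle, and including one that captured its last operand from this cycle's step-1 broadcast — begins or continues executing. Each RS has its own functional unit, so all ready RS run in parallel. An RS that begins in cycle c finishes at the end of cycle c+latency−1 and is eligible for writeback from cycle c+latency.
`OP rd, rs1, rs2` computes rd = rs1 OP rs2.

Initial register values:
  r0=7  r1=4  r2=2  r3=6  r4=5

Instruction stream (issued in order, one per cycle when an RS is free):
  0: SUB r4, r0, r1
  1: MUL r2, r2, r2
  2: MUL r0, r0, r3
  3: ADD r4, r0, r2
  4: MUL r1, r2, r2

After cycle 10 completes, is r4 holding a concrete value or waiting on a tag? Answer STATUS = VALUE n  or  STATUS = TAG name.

STATUS = VALUE 46

cycle 1: issue SUB r4<-Add1 // r0:7,r1:4,r2:2,r3:6,r4:Add1
cycle 2: issue MUL r2<-Mul1 // r0:7,r1:4,r2:Mul1,r3:6,r4:Add1
cycle 3: CDB Add1=3; issue MUL r0<-Mul2 // r0:Mul2,r1:4,r2:Mul1,r3:6,r4:3
cycle 4: issue ADD r4<-Add1 // r0:Mul2,r1:4,r2:Mul1,r3:6,r4:Add1
cycle 5: stall // r0:Mul2,r1:4,r2:Mul1,r3:6,r4:Add1
cycle 6: stall // r0:Mul2,r1:4,r2:Mul1,r3:6,r4:Add1
cycle 7: CDB Mul1=4; issue MUL r1<-Mul1 // r0:Mul2,r1:Mul1,r2:4,r3:6,r4:Add1
cycle 8: CDB Mul2=42 // r0:42,r1:Mul1,r2:4,r3:6,r4:Add1
cycle 9: - // r0:42,r1:Mul1,r2:4,r3:6,r4:Add1
cycle 10: CDB Add1=46 // r0:42,r1:Mul1,r2:4,r3:6,r4:46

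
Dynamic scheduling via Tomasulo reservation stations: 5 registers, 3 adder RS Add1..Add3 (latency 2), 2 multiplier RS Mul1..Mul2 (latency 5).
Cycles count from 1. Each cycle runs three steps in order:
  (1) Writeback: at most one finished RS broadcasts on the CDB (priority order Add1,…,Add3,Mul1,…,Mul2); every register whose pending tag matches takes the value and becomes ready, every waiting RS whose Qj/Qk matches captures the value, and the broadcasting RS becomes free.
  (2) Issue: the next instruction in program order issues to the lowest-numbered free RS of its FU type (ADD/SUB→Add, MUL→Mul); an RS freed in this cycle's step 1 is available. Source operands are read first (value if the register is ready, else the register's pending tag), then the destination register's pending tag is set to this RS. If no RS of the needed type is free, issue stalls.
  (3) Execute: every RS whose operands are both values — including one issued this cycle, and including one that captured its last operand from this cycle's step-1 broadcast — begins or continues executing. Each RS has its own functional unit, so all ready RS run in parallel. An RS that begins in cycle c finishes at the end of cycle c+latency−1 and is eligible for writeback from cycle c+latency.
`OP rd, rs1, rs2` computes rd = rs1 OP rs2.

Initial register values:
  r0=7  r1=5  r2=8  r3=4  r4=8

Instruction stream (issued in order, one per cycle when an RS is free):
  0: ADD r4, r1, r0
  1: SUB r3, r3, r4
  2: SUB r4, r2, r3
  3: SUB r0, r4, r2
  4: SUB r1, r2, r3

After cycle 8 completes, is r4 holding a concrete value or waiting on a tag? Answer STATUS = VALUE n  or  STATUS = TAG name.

cycle 1: issue ADD r4<-Add1 // r0:7,r1:5,r2:8,r3:4,r4:Add1
cycle 2: issue SUB r3<-Add2 // r0:7,r1:5,r2:8,r3:Add2,r4:Add1
cycle 3: CDB Add1=12; issue SUB r4<-Add1 // r0:7,r1:5,r2:8,r3:Add2,r4:Add1
cycle 4: issue SUB r0<-Add3 // r0:Add3,r1:5,r2:8,r3:Add2,r4:Add1
cycle 5: CDB Add2=-8; issue SUB r1<-Add2 // r0:Add3,r1:Add2,r2:8,r3:-8,r4:Add1
cycle 6: - // r0:Add3,r1:Add2,r2:8,r3:-8,r4:Add1
cycle 7: CDB Add1=16 // r0:Add3,r1:Add2,r2:8,r3:-8,r4:16
cycle 8: CDB Add2=16 // r0:Add3,r1:16,r2:8,r3:-8,r4:16

STATUS = VALUE 16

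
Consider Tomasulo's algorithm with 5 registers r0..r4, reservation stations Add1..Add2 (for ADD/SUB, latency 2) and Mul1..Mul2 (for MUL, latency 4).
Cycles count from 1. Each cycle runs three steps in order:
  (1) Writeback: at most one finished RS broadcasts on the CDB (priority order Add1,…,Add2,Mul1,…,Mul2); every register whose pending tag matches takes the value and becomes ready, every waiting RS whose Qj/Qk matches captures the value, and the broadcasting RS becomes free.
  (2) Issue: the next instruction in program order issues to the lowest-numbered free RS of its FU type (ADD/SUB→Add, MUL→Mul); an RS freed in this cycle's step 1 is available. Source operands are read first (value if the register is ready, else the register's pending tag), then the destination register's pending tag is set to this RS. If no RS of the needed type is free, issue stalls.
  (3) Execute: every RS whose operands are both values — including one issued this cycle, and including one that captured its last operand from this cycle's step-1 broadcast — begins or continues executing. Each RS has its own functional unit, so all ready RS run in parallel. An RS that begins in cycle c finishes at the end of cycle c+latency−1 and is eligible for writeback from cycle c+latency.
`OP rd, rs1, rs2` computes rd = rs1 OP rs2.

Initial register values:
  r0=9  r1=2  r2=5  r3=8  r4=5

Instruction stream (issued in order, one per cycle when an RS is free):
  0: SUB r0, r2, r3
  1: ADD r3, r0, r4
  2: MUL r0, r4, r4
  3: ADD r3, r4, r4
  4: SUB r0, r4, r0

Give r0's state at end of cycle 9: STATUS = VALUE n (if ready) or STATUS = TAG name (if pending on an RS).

c1: issue SUB r0<-Add1 | r0:Add1,r1:2,r2:5,r3:8,r4:5
c2: issue ADD r3<-Add2 | r0:Add1,r1:2,r2:5,r3:Add2,r4:5
c3: CDB Add1=-3; issue MUL r0<-Mul1 | r0:Mul1,r1:2,r2:5,r3:Add2,r4:5
c4: issue ADD r3<-Add1 | r0:Mul1,r1:2,r2:5,r3:Add1,r4:5
c5: CDB Add2=2; issue SUB r0<-Add2 | r0:Add2,r1:2,r2:5,r3:Add1,r4:5
c6: CDB Add1=10 | r0:Add2,r1:2,r2:5,r3:10,r4:5
c7: CDB Mul1=25 | r0:Add2,r1:2,r2:5,r3:10,r4:5
c8: - | r0:Add2,r1:2,r2:5,r3:10,r4:5
c9: CDB Add2=-20 | r0:-20,r1:2,r2:5,r3:10,r4:5

STATUS = VALUE -20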